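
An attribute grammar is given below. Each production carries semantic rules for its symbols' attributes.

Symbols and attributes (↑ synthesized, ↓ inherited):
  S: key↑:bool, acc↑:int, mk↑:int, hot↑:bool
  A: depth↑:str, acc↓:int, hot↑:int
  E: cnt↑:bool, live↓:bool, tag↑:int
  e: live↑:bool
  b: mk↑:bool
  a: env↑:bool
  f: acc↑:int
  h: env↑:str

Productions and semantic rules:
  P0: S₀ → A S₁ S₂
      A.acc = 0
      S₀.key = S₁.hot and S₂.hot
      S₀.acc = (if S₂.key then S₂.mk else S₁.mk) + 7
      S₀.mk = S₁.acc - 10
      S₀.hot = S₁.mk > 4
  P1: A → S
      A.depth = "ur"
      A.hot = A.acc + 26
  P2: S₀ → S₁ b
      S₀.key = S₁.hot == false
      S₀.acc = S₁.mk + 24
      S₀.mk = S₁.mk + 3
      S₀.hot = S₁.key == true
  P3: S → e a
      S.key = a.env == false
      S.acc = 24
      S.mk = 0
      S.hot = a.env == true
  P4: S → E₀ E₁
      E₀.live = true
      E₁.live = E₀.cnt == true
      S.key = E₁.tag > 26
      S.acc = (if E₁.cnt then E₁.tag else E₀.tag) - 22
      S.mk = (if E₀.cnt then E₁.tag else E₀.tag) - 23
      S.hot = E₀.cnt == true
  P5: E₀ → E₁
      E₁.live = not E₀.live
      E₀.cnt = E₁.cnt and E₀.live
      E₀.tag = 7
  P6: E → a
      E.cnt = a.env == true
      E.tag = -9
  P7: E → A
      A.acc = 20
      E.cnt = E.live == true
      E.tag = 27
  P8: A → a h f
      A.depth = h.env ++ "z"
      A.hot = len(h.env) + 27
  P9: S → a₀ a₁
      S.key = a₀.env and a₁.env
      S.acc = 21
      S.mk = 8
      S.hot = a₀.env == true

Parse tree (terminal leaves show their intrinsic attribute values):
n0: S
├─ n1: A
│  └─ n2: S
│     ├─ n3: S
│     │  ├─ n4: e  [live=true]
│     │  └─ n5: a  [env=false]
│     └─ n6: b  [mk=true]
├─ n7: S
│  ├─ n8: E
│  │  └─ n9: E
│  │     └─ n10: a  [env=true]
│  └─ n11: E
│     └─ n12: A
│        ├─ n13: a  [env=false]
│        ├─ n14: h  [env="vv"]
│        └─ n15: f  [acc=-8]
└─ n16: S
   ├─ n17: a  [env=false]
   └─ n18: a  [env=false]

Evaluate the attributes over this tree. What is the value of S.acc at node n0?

11

1. n1.acc = 0  [0]
2. n4.live = true  [terminal]
3. n5.env = false  [terminal]
4. n3.key = true  [a.env == false]
5. n3.acc = 24  [24]
6. n3.mk = 0  [0]
7. n3.hot = false  [a.env == true]
8. n6.mk = true  [terminal]
9. n2.key = true  [S₁.hot == false]
10. n2.acc = 24  [S₁.mk + 24]
11. n2.mk = 3  [S₁.mk + 3]
12. n2.hot = true  [S₁.key == true]
13. n1.depth = "ur"  ["ur"]
14. n1.hot = 26  [A.acc + 26]
15. n8.live = true  [true]
16. n9.live = false  [not E₀.live]
17. n10.env = true  [terminal]
18. n9.cnt = true  [a.env == true]
19. n9.tag = -9  [-9]
20. n8.cnt = true  [E₁.cnt and E₀.live]
21. n8.tag = 7  [7]
22. n11.live = true  [E₀.cnt == true]
23. n12.acc = 20  [20]
24. n13.env = false  [terminal]
25. n14.env = "vv"  [terminal]
26. n15.acc = -8  [terminal]
27. n12.depth = "vvz"  [h.env ++ "z"]
28. n12.hot = 29  [len(h.env) + 27]
29. n11.cnt = true  [E.live == true]
30. n11.tag = 27  [27]
31. n7.key = true  [E₁.tag > 26]
32. n7.acc = 5  [(if E₁.cnt then E₁.tag else E₀.tag) - 22]
33. n7.mk = 4  [(if E₀.cnt then E₁.tag else E₀.tag) - 23]
34. n7.hot = true  [E₀.cnt == true]
35. n17.env = false  [terminal]
36. n18.env = false  [terminal]
37. n16.key = false  [a₀.env and a₁.env]
38. n16.acc = 21  [21]
39. n16.mk = 8  [8]
40. n16.hot = false  [a₀.env == true]
41. n0.key = false  [S₁.hot and S₂.hot]
42. n0.acc = 11  [(if S₂.key then S₂.mk else S₁.mk) + 7]
43. n0.mk = -5  [S₁.acc - 10]
44. n0.hot = false  [S₁.mk > 4]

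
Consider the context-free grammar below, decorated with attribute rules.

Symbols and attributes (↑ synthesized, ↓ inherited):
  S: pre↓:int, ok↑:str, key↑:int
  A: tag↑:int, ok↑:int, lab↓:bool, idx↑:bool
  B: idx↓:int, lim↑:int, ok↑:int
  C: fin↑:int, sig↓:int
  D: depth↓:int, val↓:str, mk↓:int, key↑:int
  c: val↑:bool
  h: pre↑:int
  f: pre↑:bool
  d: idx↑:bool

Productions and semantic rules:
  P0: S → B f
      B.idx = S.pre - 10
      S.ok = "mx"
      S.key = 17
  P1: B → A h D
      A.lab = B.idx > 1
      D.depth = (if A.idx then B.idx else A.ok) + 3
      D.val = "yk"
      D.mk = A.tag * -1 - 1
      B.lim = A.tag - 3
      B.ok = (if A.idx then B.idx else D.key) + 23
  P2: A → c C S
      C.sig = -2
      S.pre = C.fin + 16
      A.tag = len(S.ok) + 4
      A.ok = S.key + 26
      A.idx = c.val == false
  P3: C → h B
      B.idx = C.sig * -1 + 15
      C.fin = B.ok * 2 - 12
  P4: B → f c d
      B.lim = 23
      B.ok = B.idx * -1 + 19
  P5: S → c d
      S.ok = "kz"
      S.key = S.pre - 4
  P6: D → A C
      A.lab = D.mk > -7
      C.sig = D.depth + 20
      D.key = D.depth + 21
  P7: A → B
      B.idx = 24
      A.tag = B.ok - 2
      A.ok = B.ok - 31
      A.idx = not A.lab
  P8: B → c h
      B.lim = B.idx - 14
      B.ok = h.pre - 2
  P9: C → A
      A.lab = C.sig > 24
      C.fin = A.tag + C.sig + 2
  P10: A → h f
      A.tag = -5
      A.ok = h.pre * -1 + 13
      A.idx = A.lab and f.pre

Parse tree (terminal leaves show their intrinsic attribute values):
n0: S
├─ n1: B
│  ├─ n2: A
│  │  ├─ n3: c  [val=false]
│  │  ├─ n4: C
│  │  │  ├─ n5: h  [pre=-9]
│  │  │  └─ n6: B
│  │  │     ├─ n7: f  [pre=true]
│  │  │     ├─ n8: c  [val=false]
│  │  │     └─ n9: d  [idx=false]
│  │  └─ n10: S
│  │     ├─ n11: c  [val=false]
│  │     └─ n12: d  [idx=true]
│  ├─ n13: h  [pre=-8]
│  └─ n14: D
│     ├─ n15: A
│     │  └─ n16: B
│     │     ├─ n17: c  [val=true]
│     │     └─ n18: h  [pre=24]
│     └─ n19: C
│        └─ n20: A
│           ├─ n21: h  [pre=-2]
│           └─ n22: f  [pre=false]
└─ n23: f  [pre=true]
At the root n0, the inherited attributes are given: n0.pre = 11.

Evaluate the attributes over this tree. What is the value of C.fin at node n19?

1. n0.pre = 11  [given at root]
2. n1.idx = 1  [S.pre - 10]
3. n2.lab = false  [B.idx > 1]
4. n3.val = false  [terminal]
5. n4.sig = -2  [-2]
6. n5.pre = -9  [terminal]
7. n6.idx = 17  [C.sig * -1 + 15]
8. n7.pre = true  [terminal]
9. n8.val = false  [terminal]
10. n9.idx = false  [terminal]
11. n6.lim = 23  [23]
12. n6.ok = 2  [B.idx * -1 + 19]
13. n4.fin = -8  [B.ok * 2 - 12]
14. n10.pre = 8  [C.fin + 16]
15. n11.val = false  [terminal]
16. n12.idx = true  [terminal]
17. n10.ok = "kz"  ["kz"]
18. n10.key = 4  [S.pre - 4]
19. n2.tag = 6  [len(S.ok) + 4]
20. n2.ok = 30  [S.key + 26]
21. n2.idx = true  [c.val == false]
22. n13.pre = -8  [terminal]
23. n14.depth = 4  [(if A.idx then B.idx else A.ok) + 3]
24. n14.val = "yk"  ["yk"]
25. n14.mk = -7  [A.tag * -1 - 1]
26. n15.lab = false  [D.mk > -7]
27. n16.idx = 24  [24]
28. n17.val = true  [terminal]
29. n18.pre = 24  [terminal]
30. n16.lim = 10  [B.idx - 14]
31. n16.ok = 22  [h.pre - 2]
32. n15.tag = 20  [B.ok - 2]
33. n15.ok = -9  [B.ok - 31]
34. n15.idx = true  [not A.lab]
35. n19.sig = 24  [D.depth + 20]
36. n20.lab = false  [C.sig > 24]
37. n21.pre = -2  [terminal]
38. n22.pre = false  [terminal]
39. n20.tag = -5  [-5]
40. n20.ok = 15  [h.pre * -1 + 13]
41. n20.idx = false  [A.lab and f.pre]
42. n19.fin = 21  [A.tag + C.sig + 2]
43. n14.key = 25  [D.depth + 21]
44. n1.lim = 3  [A.tag - 3]
45. n1.ok = 24  [(if A.idx then B.idx else D.key) + 23]
46. n23.pre = true  [terminal]
47. n0.ok = "mx"  ["mx"]
48. n0.key = 17  [17]

21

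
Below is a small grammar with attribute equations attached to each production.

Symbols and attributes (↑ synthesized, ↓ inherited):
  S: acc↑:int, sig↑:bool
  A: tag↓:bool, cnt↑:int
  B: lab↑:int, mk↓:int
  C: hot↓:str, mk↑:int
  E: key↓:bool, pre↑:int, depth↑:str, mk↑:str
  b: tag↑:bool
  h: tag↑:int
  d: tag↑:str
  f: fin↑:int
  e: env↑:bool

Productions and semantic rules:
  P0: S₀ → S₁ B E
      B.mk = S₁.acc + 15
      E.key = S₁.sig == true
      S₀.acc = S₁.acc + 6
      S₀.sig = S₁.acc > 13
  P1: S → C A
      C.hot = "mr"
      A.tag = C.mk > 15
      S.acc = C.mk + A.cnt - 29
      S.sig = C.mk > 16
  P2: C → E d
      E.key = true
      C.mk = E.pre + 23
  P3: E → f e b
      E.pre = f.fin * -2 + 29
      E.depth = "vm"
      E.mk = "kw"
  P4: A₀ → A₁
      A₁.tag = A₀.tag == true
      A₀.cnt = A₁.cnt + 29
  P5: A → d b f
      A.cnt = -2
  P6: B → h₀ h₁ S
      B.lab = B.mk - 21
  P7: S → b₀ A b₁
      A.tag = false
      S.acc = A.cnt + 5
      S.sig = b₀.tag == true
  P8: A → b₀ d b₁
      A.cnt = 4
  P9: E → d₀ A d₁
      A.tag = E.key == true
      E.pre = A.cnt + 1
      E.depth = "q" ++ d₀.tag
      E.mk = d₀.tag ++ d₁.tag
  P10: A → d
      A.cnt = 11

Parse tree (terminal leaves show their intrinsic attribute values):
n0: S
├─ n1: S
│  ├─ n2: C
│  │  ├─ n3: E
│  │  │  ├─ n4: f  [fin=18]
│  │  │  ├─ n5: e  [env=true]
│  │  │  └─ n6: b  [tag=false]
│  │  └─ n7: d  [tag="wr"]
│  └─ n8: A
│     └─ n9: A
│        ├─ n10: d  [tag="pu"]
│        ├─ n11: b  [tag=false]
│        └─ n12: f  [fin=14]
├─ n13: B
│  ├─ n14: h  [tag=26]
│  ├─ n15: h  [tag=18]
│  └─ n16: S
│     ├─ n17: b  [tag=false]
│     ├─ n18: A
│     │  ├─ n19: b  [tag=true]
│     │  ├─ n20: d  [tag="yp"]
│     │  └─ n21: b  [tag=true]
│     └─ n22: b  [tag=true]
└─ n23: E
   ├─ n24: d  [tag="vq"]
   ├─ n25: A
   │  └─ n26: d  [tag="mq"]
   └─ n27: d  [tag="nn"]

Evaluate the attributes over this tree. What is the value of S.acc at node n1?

1. n2.hot = "mr"  ["mr"]
2. n3.key = true  [true]
3. n4.fin = 18  [terminal]
4. n5.env = true  [terminal]
5. n6.tag = false  [terminal]
6. n3.pre = -7  [f.fin * -2 + 29]
7. n3.depth = "vm"  ["vm"]
8. n3.mk = "kw"  ["kw"]
9. n7.tag = "wr"  [terminal]
10. n2.mk = 16  [E.pre + 23]
11. n8.tag = true  [C.mk > 15]
12. n9.tag = true  [A₀.tag == true]
13. n10.tag = "pu"  [terminal]
14. n11.tag = false  [terminal]
15. n12.fin = 14  [terminal]
16. n9.cnt = -2  [-2]
17. n8.cnt = 27  [A₁.cnt + 29]
18. n1.acc = 14  [C.mk + A.cnt - 29]
19. n1.sig = false  [C.mk > 16]
20. n13.mk = 29  [S₁.acc + 15]
21. n14.tag = 26  [terminal]
22. n15.tag = 18  [terminal]
23. n17.tag = false  [terminal]
24. n18.tag = false  [false]
25. n19.tag = true  [terminal]
26. n20.tag = "yp"  [terminal]
27. n21.tag = true  [terminal]
28. n18.cnt = 4  [4]
29. n22.tag = true  [terminal]
30. n16.acc = 9  [A.cnt + 5]
31. n16.sig = false  [b₀.tag == true]
32. n13.lab = 8  [B.mk - 21]
33. n23.key = false  [S₁.sig == true]
34. n24.tag = "vq"  [terminal]
35. n25.tag = false  [E.key == true]
36. n26.tag = "mq"  [terminal]
37. n25.cnt = 11  [11]
38. n27.tag = "nn"  [terminal]
39. n23.pre = 12  [A.cnt + 1]
40. n23.depth = "qvq"  ["q" ++ d₀.tag]
41. n23.mk = "vqnn"  [d₀.tag ++ d₁.tag]
42. n0.acc = 20  [S₁.acc + 6]
43. n0.sig = true  [S₁.acc > 13]

14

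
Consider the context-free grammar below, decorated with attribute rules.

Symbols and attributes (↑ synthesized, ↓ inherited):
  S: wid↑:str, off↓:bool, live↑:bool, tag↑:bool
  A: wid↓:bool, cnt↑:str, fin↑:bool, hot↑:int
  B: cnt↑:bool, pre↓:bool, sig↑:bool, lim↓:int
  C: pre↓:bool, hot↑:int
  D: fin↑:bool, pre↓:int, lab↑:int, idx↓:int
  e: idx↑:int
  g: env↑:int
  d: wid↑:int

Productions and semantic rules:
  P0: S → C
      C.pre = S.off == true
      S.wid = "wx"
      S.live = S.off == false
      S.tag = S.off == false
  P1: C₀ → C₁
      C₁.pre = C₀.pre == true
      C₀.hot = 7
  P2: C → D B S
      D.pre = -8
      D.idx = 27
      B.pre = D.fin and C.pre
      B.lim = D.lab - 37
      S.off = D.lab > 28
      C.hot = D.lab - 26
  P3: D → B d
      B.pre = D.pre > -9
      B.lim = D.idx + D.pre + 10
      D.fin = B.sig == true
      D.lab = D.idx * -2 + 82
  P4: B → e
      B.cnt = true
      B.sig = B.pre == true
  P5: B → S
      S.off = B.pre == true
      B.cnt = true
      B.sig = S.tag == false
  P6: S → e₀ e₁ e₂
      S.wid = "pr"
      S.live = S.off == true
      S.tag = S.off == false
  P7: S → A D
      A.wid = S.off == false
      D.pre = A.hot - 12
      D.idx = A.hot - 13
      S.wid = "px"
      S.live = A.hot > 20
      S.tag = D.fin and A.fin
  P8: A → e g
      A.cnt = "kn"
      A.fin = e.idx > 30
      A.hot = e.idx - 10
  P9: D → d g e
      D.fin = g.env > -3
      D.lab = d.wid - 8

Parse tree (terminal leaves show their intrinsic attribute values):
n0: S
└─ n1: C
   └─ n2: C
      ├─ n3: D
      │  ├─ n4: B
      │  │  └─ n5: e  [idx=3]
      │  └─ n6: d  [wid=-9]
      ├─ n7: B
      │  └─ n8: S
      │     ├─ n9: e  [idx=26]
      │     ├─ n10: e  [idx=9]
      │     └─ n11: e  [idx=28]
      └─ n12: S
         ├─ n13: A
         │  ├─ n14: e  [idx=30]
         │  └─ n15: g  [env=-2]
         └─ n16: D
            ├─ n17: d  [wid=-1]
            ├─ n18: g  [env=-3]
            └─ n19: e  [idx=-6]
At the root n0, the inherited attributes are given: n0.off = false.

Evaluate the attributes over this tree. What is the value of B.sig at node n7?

1. n0.off = false  [given at root]
2. n1.pre = false  [S.off == true]
3. n2.pre = false  [C₀.pre == true]
4. n3.pre = -8  [-8]
5. n3.idx = 27  [27]
6. n4.pre = true  [D.pre > -9]
7. n4.lim = 29  [D.idx + D.pre + 10]
8. n5.idx = 3  [terminal]
9. n4.cnt = true  [true]
10. n4.sig = true  [B.pre == true]
11. n6.wid = -9  [terminal]
12. n3.fin = true  [B.sig == true]
13. n3.lab = 28  [D.idx * -2 + 82]
14. n7.pre = false  [D.fin and C.pre]
15. n7.lim = -9  [D.lab - 37]
16. n8.off = false  [B.pre == true]
17. n9.idx = 26  [terminal]
18. n10.idx = 9  [terminal]
19. n11.idx = 28  [terminal]
20. n8.wid = "pr"  ["pr"]
21. n8.live = false  [S.off == true]
22. n8.tag = true  [S.off == false]
23. n7.cnt = true  [true]
24. n7.sig = false  [S.tag == false]
25. n12.off = false  [D.lab > 28]
26. n13.wid = true  [S.off == false]
27. n14.idx = 30  [terminal]
28. n15.env = -2  [terminal]
29. n13.cnt = "kn"  ["kn"]
30. n13.fin = false  [e.idx > 30]
31. n13.hot = 20  [e.idx - 10]
32. n16.pre = 8  [A.hot - 12]
33. n16.idx = 7  [A.hot - 13]
34. n17.wid = -1  [terminal]
35. n18.env = -3  [terminal]
36. n19.idx = -6  [terminal]
37. n16.fin = false  [g.env > -3]
38. n16.lab = -9  [d.wid - 8]
39. n12.wid = "px"  ["px"]
40. n12.live = false  [A.hot > 20]
41. n12.tag = false  [D.fin and A.fin]
42. n2.hot = 2  [D.lab - 26]
43. n1.hot = 7  [7]
44. n0.wid = "wx"  ["wx"]
45. n0.live = true  [S.off == false]
46. n0.tag = true  [S.off == false]

false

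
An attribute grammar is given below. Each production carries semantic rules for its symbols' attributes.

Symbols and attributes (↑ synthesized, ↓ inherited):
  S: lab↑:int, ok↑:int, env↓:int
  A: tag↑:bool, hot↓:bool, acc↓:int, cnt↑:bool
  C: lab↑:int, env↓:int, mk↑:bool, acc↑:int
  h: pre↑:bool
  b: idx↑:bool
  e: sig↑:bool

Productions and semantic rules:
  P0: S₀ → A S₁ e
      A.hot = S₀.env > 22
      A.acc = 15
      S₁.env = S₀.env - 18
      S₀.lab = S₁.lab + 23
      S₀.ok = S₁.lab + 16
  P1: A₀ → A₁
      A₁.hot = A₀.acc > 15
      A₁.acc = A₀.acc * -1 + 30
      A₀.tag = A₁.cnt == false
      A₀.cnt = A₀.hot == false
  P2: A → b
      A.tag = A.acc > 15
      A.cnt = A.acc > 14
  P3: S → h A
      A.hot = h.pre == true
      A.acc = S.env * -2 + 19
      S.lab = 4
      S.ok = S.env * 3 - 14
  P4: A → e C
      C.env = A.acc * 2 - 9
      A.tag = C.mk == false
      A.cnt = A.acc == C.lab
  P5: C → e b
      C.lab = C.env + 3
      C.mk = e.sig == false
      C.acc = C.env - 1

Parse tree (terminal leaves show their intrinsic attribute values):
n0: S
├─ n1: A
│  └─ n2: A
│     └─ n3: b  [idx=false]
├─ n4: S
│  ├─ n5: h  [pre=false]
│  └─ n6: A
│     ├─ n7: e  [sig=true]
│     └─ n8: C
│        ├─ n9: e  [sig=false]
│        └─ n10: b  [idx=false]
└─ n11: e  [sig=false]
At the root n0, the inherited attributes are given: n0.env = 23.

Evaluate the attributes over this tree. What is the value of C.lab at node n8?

1. n0.env = 23  [given at root]
2. n1.hot = true  [S₀.env > 22]
3. n1.acc = 15  [15]
4. n2.hot = false  [A₀.acc > 15]
5. n2.acc = 15  [A₀.acc * -1 + 30]
6. n3.idx = false  [terminal]
7. n2.tag = false  [A.acc > 15]
8. n2.cnt = true  [A.acc > 14]
9. n1.tag = false  [A₁.cnt == false]
10. n1.cnt = false  [A₀.hot == false]
11. n4.env = 5  [S₀.env - 18]
12. n5.pre = false  [terminal]
13. n6.hot = false  [h.pre == true]
14. n6.acc = 9  [S.env * -2 + 19]
15. n7.sig = true  [terminal]
16. n8.env = 9  [A.acc * 2 - 9]
17. n9.sig = false  [terminal]
18. n10.idx = false  [terminal]
19. n8.lab = 12  [C.env + 3]
20. n8.mk = true  [e.sig == false]
21. n8.acc = 8  [C.env - 1]
22. n6.tag = false  [C.mk == false]
23. n6.cnt = false  [A.acc == C.lab]
24. n4.lab = 4  [4]
25. n4.ok = 1  [S.env * 3 - 14]
26. n11.sig = false  [terminal]
27. n0.lab = 27  [S₁.lab + 23]
28. n0.ok = 20  [S₁.lab + 16]

12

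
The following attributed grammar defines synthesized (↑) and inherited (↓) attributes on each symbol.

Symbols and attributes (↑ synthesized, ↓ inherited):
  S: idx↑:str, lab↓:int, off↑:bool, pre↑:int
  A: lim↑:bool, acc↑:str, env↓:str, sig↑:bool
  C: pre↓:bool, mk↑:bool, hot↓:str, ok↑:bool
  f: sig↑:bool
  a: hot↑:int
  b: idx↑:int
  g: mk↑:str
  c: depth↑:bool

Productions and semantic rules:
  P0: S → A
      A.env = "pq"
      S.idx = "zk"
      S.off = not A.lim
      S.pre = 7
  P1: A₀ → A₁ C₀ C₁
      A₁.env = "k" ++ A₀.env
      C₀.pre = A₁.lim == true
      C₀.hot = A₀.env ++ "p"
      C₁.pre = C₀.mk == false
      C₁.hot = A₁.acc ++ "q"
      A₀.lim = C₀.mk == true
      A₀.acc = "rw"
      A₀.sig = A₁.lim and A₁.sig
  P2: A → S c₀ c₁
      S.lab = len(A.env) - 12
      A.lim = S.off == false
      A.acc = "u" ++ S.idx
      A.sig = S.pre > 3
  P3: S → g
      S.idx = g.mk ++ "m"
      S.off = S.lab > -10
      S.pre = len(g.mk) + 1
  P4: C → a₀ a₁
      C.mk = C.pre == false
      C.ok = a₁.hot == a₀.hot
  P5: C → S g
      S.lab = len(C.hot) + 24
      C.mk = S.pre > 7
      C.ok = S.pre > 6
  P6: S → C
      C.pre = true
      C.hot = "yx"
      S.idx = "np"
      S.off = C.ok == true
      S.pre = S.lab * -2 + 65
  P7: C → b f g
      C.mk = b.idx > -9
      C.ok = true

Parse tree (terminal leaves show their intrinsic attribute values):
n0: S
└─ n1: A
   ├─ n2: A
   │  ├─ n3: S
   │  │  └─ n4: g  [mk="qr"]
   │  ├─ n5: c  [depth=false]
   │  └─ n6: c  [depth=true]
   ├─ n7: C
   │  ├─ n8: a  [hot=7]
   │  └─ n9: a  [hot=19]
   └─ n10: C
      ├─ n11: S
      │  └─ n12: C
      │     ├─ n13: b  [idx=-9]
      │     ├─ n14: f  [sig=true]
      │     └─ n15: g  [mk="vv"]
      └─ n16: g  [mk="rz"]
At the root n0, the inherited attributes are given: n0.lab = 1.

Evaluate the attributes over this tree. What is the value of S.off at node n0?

1. n0.lab = 1  [given at root]
2. n1.env = "pq"  ["pq"]
3. n2.env = "kpq"  ["k" ++ A₀.env]
4. n3.lab = -9  [len(A.env) - 12]
5. n4.mk = "qr"  [terminal]
6. n3.idx = "qrm"  [g.mk ++ "m"]
7. n3.off = true  [S.lab > -10]
8. n3.pre = 3  [len(g.mk) + 1]
9. n5.depth = false  [terminal]
10. n6.depth = true  [terminal]
11. n2.lim = false  [S.off == false]
12. n2.acc = "uqrm"  ["u" ++ S.idx]
13. n2.sig = false  [S.pre > 3]
14. n7.pre = false  [A₁.lim == true]
15. n7.hot = "pqp"  [A₀.env ++ "p"]
16. n8.hot = 7  [terminal]
17. n9.hot = 19  [terminal]
18. n7.mk = true  [C.pre == false]
19. n7.ok = false  [a₁.hot == a₀.hot]
20. n10.pre = false  [C₀.mk == false]
21. n10.hot = "uqrmq"  [A₁.acc ++ "q"]
22. n11.lab = 29  [len(C.hot) + 24]
23. n12.pre = true  [true]
24. n12.hot = "yx"  ["yx"]
25. n13.idx = -9  [terminal]
26. n14.sig = true  [terminal]
27. n15.mk = "vv"  [terminal]
28. n12.mk = false  [b.idx > -9]
29. n12.ok = true  [true]
30. n11.idx = "np"  ["np"]
31. n11.off = true  [C.ok == true]
32. n11.pre = 7  [S.lab * -2 + 65]
33. n16.mk = "rz"  [terminal]
34. n10.mk = false  [S.pre > 7]
35. n10.ok = true  [S.pre > 6]
36. n1.lim = true  [C₀.mk == true]
37. n1.acc = "rw"  ["rw"]
38. n1.sig = false  [A₁.lim and A₁.sig]
39. n0.idx = "zk"  ["zk"]
40. n0.off = false  [not A.lim]
41. n0.pre = 7  [7]

false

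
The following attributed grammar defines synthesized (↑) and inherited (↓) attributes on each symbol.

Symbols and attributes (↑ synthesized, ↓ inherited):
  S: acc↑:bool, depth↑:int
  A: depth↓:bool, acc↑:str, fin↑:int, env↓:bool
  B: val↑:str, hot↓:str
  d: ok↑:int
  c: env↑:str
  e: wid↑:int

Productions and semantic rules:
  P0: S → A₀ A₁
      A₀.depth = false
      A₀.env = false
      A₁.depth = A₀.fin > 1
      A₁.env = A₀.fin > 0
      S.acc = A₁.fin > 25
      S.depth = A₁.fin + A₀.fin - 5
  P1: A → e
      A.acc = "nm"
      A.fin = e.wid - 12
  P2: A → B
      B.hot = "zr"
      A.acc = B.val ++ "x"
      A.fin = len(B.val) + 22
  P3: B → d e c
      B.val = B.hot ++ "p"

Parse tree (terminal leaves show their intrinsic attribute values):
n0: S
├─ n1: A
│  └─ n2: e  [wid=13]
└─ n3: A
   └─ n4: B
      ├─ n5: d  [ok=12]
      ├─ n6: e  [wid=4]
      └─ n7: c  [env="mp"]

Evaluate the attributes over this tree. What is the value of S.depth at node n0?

21

1. n1.depth = false  [false]
2. n1.env = false  [false]
3. n2.wid = 13  [terminal]
4. n1.acc = "nm"  ["nm"]
5. n1.fin = 1  [e.wid - 12]
6. n3.depth = false  [A₀.fin > 1]
7. n3.env = true  [A₀.fin > 0]
8. n4.hot = "zr"  ["zr"]
9. n5.ok = 12  [terminal]
10. n6.wid = 4  [terminal]
11. n7.env = "mp"  [terminal]
12. n4.val = "zrp"  [B.hot ++ "p"]
13. n3.acc = "zrpx"  [B.val ++ "x"]
14. n3.fin = 25  [len(B.val) + 22]
15. n0.acc = false  [A₁.fin > 25]
16. n0.depth = 21  [A₁.fin + A₀.fin - 5]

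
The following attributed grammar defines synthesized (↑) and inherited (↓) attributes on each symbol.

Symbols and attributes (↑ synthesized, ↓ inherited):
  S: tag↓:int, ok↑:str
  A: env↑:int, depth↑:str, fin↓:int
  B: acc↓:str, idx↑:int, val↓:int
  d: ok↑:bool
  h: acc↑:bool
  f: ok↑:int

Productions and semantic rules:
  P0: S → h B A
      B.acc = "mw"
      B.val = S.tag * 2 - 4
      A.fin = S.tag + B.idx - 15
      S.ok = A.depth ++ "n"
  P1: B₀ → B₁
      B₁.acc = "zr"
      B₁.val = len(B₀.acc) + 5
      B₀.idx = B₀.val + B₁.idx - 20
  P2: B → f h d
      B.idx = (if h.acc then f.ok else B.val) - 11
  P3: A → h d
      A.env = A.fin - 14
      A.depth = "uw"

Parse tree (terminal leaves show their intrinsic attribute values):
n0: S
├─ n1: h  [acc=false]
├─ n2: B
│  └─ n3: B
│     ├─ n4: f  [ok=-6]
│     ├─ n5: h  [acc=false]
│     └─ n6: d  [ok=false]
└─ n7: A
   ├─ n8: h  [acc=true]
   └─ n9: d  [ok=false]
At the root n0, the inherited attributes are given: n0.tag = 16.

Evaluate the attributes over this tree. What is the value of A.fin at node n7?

1. n0.tag = 16  [given at root]
2. n1.acc = false  [terminal]
3. n2.acc = "mw"  ["mw"]
4. n2.val = 28  [S.tag * 2 - 4]
5. n3.acc = "zr"  ["zr"]
6. n3.val = 7  [len(B₀.acc) + 5]
7. n4.ok = -6  [terminal]
8. n5.acc = false  [terminal]
9. n6.ok = false  [terminal]
10. n3.idx = -4  [(if h.acc then f.ok else B.val) - 11]
11. n2.idx = 4  [B₀.val + B₁.idx - 20]
12. n7.fin = 5  [S.tag + B.idx - 15]
13. n8.acc = true  [terminal]
14. n9.ok = false  [terminal]
15. n7.env = -9  [A.fin - 14]
16. n7.depth = "uw"  ["uw"]
17. n0.ok = "uwn"  [A.depth ++ "n"]

5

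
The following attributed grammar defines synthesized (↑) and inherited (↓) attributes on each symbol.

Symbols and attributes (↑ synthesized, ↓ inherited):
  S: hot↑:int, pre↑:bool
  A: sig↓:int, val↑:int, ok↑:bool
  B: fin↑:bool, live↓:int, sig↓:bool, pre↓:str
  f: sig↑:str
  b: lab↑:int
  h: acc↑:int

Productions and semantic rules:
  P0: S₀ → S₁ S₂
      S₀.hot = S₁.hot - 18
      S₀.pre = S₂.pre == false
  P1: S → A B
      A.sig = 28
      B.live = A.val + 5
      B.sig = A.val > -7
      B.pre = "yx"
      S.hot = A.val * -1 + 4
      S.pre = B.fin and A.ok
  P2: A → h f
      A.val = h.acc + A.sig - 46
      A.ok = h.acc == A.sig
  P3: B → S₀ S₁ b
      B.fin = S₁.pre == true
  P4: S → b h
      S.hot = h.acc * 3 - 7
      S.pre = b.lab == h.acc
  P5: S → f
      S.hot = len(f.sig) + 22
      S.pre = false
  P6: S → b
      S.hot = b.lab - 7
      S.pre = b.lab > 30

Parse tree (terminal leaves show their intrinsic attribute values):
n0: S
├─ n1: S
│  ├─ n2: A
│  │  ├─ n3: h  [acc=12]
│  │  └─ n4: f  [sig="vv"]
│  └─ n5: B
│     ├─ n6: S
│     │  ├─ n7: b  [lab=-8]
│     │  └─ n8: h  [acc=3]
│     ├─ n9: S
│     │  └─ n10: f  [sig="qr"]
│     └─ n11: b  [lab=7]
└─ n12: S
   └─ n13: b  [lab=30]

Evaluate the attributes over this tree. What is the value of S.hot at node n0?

-8

1. n2.sig = 28  [28]
2. n3.acc = 12  [terminal]
3. n4.sig = "vv"  [terminal]
4. n2.val = -6  [h.acc + A.sig - 46]
5. n2.ok = false  [h.acc == A.sig]
6. n5.live = -1  [A.val + 5]
7. n5.sig = true  [A.val > -7]
8. n5.pre = "yx"  ["yx"]
9. n7.lab = -8  [terminal]
10. n8.acc = 3  [terminal]
11. n6.hot = 2  [h.acc * 3 - 7]
12. n6.pre = false  [b.lab == h.acc]
13. n10.sig = "qr"  [terminal]
14. n9.hot = 24  [len(f.sig) + 22]
15. n9.pre = false  [false]
16. n11.lab = 7  [terminal]
17. n5.fin = false  [S₁.pre == true]
18. n1.hot = 10  [A.val * -1 + 4]
19. n1.pre = false  [B.fin and A.ok]
20. n13.lab = 30  [terminal]
21. n12.hot = 23  [b.lab - 7]
22. n12.pre = false  [b.lab > 30]
23. n0.hot = -8  [S₁.hot - 18]
24. n0.pre = true  [S₂.pre == false]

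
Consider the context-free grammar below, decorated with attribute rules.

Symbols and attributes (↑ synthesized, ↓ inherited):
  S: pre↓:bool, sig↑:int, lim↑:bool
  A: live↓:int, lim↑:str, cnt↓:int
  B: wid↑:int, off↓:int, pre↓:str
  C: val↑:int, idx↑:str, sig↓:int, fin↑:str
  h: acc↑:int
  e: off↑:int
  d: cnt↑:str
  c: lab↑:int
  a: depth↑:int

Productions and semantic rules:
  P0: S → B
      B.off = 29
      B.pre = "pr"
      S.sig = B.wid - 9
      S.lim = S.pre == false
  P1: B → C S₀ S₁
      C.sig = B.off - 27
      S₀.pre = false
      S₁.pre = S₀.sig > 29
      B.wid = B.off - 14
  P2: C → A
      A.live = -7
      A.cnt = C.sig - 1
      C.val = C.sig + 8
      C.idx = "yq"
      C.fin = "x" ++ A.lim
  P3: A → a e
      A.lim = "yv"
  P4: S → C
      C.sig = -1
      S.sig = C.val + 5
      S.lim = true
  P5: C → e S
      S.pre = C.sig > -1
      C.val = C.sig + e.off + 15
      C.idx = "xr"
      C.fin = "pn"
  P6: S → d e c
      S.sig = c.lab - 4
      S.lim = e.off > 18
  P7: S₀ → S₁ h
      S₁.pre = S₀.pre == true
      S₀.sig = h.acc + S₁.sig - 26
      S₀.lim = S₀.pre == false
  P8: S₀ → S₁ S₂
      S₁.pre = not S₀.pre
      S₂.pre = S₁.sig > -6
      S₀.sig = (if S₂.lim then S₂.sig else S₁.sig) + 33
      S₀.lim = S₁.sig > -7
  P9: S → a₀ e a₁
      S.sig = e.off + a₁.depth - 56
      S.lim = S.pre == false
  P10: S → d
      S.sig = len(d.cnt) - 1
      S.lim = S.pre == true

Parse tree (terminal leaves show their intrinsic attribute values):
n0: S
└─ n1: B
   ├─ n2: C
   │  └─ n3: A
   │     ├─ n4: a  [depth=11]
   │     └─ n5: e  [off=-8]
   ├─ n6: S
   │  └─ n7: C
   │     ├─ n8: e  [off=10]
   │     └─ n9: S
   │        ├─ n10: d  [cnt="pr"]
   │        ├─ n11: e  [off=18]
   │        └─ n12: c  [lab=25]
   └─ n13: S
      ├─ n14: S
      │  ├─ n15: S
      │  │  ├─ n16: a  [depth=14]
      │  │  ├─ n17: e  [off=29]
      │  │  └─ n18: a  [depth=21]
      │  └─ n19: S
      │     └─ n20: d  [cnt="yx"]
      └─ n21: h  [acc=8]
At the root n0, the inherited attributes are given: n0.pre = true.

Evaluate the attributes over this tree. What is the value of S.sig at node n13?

1. n0.pre = true  [given at root]
2. n1.off = 29  [29]
3. n1.pre = "pr"  ["pr"]
4. n2.sig = 2  [B.off - 27]
5. n3.live = -7  [-7]
6. n3.cnt = 1  [C.sig - 1]
7. n4.depth = 11  [terminal]
8. n5.off = -8  [terminal]
9. n3.lim = "yv"  ["yv"]
10. n2.val = 10  [C.sig + 8]
11. n2.idx = "yq"  ["yq"]
12. n2.fin = "xyv"  ["x" ++ A.lim]
13. n6.pre = false  [false]
14. n7.sig = -1  [-1]
15. n8.off = 10  [terminal]
16. n9.pre = false  [C.sig > -1]
17. n10.cnt = "pr"  [terminal]
18. n11.off = 18  [terminal]
19. n12.lab = 25  [terminal]
20. n9.sig = 21  [c.lab - 4]
21. n9.lim = false  [e.off > 18]
22. n7.val = 24  [C.sig + e.off + 15]
23. n7.idx = "xr"  ["xr"]
24. n7.fin = "pn"  ["pn"]
25. n6.sig = 29  [C.val + 5]
26. n6.lim = true  [true]
27. n13.pre = false  [S₀.sig > 29]
28. n14.pre = false  [S₀.pre == true]
29. n15.pre = true  [not S₀.pre]
30. n16.depth = 14  [terminal]
31. n17.off = 29  [terminal]
32. n18.depth = 21  [terminal]
33. n15.sig = -6  [e.off + a₁.depth - 56]
34. n15.lim = false  [S.pre == false]
35. n19.pre = false  [S₁.sig > -6]
36. n20.cnt = "yx"  [terminal]
37. n19.sig = 1  [len(d.cnt) - 1]
38. n19.lim = false  [S.pre == true]
39. n14.sig = 27  [(if S₂.lim then S₂.sig else S₁.sig) + 33]
40. n14.lim = true  [S₁.sig > -7]
41. n21.acc = 8  [terminal]
42. n13.sig = 9  [h.acc + S₁.sig - 26]
43. n13.lim = true  [S₀.pre == false]
44. n1.wid = 15  [B.off - 14]
45. n0.sig = 6  [B.wid - 9]
46. n0.lim = false  [S.pre == false]

9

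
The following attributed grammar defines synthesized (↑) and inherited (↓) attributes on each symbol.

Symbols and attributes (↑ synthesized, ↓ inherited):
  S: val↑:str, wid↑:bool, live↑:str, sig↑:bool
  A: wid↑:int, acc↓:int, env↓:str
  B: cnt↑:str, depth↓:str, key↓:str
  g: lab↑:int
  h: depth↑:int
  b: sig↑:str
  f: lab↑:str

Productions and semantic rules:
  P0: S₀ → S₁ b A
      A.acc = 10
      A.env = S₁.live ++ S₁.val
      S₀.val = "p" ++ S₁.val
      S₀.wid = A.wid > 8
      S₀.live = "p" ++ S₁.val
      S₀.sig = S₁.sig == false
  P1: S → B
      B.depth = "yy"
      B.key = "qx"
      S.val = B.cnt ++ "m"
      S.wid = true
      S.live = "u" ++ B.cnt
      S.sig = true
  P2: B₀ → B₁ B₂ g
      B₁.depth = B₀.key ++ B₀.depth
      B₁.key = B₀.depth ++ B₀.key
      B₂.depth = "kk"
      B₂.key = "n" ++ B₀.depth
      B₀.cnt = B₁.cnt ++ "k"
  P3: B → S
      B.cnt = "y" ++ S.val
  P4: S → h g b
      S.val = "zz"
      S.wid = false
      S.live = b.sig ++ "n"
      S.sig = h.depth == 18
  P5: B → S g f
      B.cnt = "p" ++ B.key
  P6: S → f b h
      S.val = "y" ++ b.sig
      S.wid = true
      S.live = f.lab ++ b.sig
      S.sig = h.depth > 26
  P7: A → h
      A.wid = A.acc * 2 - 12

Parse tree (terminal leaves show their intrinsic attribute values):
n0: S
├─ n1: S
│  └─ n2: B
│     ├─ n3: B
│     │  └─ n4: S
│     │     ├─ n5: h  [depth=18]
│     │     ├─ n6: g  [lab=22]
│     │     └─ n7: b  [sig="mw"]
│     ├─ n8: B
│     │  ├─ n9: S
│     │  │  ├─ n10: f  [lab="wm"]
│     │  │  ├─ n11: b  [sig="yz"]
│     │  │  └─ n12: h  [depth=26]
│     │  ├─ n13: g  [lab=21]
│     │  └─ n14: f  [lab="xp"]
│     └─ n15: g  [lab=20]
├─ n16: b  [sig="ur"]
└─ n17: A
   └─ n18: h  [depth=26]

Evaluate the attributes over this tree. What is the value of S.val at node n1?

"yzzkm"

1. n2.depth = "yy"  ["yy"]
2. n2.key = "qx"  ["qx"]
3. n3.depth = "qxyy"  [B₀.key ++ B₀.depth]
4. n3.key = "yyqx"  [B₀.depth ++ B₀.key]
5. n5.depth = 18  [terminal]
6. n6.lab = 22  [terminal]
7. n7.sig = "mw"  [terminal]
8. n4.val = "zz"  ["zz"]
9. n4.wid = false  [false]
10. n4.live = "mwn"  [b.sig ++ "n"]
11. n4.sig = true  [h.depth == 18]
12. n3.cnt = "yzz"  ["y" ++ S.val]
13. n8.depth = "kk"  ["kk"]
14. n8.key = "nyy"  ["n" ++ B₀.depth]
15. n10.lab = "wm"  [terminal]
16. n11.sig = "yz"  [terminal]
17. n12.depth = 26  [terminal]
18. n9.val = "yyz"  ["y" ++ b.sig]
19. n9.wid = true  [true]
20. n9.live = "wmyz"  [f.lab ++ b.sig]
21. n9.sig = false  [h.depth > 26]
22. n13.lab = 21  [terminal]
23. n14.lab = "xp"  [terminal]
24. n8.cnt = "pnyy"  ["p" ++ B.key]
25. n15.lab = 20  [terminal]
26. n2.cnt = "yzzk"  [B₁.cnt ++ "k"]
27. n1.val = "yzzkm"  [B.cnt ++ "m"]
28. n1.wid = true  [true]
29. n1.live = "uyzzk"  ["u" ++ B.cnt]
30. n1.sig = true  [true]
31. n16.sig = "ur"  [terminal]
32. n17.acc = 10  [10]
33. n17.env = "uyzzkyzzkm"  [S₁.live ++ S₁.val]
34. n18.depth = 26  [terminal]
35. n17.wid = 8  [A.acc * 2 - 12]
36. n0.val = "pyzzkm"  ["p" ++ S₁.val]
37. n0.wid = false  [A.wid > 8]
38. n0.live = "pyzzkm"  ["p" ++ S₁.val]
39. n0.sig = false  [S₁.sig == false]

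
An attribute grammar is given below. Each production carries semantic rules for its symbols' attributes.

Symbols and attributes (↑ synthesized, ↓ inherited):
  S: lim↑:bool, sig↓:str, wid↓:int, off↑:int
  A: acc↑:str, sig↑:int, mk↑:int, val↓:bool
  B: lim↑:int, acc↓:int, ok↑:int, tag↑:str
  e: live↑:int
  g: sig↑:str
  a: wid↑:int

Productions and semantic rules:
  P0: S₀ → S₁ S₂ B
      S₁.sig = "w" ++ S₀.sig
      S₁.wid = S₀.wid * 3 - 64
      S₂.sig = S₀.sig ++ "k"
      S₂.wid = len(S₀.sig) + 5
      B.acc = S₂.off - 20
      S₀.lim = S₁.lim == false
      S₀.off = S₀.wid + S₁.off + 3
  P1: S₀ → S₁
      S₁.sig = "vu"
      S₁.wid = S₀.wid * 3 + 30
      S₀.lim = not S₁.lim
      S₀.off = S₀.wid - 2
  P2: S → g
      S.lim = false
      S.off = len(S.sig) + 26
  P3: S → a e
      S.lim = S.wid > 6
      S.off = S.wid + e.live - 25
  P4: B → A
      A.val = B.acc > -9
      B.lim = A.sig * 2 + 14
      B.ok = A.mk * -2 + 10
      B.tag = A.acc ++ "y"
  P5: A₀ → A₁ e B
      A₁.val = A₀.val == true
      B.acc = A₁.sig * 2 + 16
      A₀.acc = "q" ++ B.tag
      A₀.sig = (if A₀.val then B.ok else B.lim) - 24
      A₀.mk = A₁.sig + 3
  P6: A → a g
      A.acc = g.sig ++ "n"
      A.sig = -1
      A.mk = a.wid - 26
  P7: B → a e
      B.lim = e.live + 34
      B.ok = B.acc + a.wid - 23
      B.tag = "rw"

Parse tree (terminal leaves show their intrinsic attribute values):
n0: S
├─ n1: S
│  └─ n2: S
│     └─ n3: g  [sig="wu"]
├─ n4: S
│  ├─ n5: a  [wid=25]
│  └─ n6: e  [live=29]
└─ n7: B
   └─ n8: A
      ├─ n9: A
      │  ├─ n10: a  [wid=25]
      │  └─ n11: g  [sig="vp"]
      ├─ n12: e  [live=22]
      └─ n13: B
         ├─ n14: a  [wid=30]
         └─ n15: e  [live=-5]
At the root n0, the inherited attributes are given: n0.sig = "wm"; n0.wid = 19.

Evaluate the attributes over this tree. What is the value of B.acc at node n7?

-9

1. n0.sig = "wm"  [given at root]
2. n0.wid = 19  [given at root]
3. n1.sig = "wwm"  ["w" ++ S₀.sig]
4. n1.wid = -7  [S₀.wid * 3 - 64]
5. n2.sig = "vu"  ["vu"]
6. n2.wid = 9  [S₀.wid * 3 + 30]
7. n3.sig = "wu"  [terminal]
8. n2.lim = false  [false]
9. n2.off = 28  [len(S.sig) + 26]
10. n1.lim = true  [not S₁.lim]
11. n1.off = -9  [S₀.wid - 2]
12. n4.sig = "wmk"  [S₀.sig ++ "k"]
13. n4.wid = 7  [len(S₀.sig) + 5]
14. n5.wid = 25  [terminal]
15. n6.live = 29  [terminal]
16. n4.lim = true  [S.wid > 6]
17. n4.off = 11  [S.wid + e.live - 25]
18. n7.acc = -9  [S₂.off - 20]
19. n8.val = false  [B.acc > -9]
20. n9.val = false  [A₀.val == true]
21. n10.wid = 25  [terminal]
22. n11.sig = "vp"  [terminal]
23. n9.acc = "vpn"  [g.sig ++ "n"]
24. n9.sig = -1  [-1]
25. n9.mk = -1  [a.wid - 26]
26. n12.live = 22  [terminal]
27. n13.acc = 14  [A₁.sig * 2 + 16]
28. n14.wid = 30  [terminal]
29. n15.live = -5  [terminal]
30. n13.lim = 29  [e.live + 34]
31. n13.ok = 21  [B.acc + a.wid - 23]
32. n13.tag = "rw"  ["rw"]
33. n8.acc = "qrw"  ["q" ++ B.tag]
34. n8.sig = 5  [(if A₀.val then B.ok else B.lim) - 24]
35. n8.mk = 2  [A₁.sig + 3]
36. n7.lim = 24  [A.sig * 2 + 14]
37. n7.ok = 6  [A.mk * -2 + 10]
38. n7.tag = "qrwy"  [A.acc ++ "y"]
39. n0.lim = false  [S₁.lim == false]
40. n0.off = 13  [S₀.wid + S₁.off + 3]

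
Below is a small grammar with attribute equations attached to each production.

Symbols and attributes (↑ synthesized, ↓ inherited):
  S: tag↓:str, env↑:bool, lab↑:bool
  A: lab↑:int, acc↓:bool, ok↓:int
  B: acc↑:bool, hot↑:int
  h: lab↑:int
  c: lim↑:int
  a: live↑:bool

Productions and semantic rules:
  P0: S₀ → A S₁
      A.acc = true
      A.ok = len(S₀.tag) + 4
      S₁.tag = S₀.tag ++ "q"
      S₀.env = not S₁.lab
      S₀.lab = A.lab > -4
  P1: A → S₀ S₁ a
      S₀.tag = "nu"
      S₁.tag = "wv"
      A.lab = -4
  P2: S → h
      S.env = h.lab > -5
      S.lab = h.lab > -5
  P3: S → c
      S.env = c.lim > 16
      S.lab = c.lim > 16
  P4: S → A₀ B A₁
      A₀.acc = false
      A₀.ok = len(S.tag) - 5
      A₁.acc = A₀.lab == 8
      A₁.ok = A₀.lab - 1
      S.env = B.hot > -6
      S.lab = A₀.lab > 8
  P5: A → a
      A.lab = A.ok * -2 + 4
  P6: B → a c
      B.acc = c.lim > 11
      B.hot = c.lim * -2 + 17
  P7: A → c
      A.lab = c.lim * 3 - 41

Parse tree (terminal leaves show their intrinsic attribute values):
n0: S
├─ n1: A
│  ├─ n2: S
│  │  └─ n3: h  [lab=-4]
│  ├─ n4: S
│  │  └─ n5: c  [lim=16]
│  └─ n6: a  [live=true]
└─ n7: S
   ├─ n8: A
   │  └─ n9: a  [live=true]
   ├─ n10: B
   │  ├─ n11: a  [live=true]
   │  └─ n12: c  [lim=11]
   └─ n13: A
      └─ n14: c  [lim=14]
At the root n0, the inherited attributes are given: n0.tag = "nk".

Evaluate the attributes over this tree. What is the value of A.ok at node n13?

1. n0.tag = "nk"  [given at root]
2. n1.acc = true  [true]
3. n1.ok = 6  [len(S₀.tag) + 4]
4. n2.tag = "nu"  ["nu"]
5. n3.lab = -4  [terminal]
6. n2.env = true  [h.lab > -5]
7. n2.lab = true  [h.lab > -5]
8. n4.tag = "wv"  ["wv"]
9. n5.lim = 16  [terminal]
10. n4.env = false  [c.lim > 16]
11. n4.lab = false  [c.lim > 16]
12. n6.live = true  [terminal]
13. n1.lab = -4  [-4]
14. n7.tag = "nkq"  [S₀.tag ++ "q"]
15. n8.acc = false  [false]
16. n8.ok = -2  [len(S.tag) - 5]
17. n9.live = true  [terminal]
18. n8.lab = 8  [A.ok * -2 + 4]
19. n11.live = true  [terminal]
20. n12.lim = 11  [terminal]
21. n10.acc = false  [c.lim > 11]
22. n10.hot = -5  [c.lim * -2 + 17]
23. n13.acc = true  [A₀.lab == 8]
24. n13.ok = 7  [A₀.lab - 1]
25. n14.lim = 14  [terminal]
26. n13.lab = 1  [c.lim * 3 - 41]
27. n7.env = true  [B.hot > -6]
28. n7.lab = false  [A₀.lab > 8]
29. n0.env = true  [not S₁.lab]
30. n0.lab = false  [A.lab > -4]

7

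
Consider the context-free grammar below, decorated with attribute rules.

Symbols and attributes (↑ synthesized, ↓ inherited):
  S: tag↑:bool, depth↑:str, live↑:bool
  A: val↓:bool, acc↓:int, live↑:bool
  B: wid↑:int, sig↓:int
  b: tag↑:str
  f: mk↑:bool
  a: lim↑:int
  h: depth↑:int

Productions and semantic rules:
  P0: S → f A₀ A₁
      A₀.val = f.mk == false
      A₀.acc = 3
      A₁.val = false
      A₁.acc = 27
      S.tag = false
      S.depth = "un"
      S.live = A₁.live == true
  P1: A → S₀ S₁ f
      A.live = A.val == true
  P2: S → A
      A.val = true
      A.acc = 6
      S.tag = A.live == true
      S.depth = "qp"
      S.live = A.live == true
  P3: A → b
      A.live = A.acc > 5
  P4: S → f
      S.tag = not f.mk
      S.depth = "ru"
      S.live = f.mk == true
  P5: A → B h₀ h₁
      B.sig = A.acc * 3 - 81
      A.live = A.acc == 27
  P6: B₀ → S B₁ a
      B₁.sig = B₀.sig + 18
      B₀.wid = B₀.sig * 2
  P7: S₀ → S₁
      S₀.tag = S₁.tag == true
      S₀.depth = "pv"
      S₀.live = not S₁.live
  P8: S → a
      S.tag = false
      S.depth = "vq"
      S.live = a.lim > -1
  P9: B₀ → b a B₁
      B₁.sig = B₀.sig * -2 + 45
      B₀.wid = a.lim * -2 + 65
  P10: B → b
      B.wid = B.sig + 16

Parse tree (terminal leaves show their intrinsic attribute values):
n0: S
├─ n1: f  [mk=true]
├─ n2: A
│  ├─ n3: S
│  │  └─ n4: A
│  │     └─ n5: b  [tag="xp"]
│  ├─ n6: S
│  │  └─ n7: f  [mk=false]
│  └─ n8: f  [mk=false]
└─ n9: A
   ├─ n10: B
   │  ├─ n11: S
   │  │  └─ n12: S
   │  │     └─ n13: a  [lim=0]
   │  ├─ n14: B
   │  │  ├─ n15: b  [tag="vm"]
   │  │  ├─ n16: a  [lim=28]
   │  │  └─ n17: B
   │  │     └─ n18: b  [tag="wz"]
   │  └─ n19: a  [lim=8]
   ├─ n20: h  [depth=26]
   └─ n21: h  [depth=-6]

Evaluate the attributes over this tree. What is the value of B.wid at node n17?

1. n1.mk = true  [terminal]
2. n2.val = false  [f.mk == false]
3. n2.acc = 3  [3]
4. n4.val = true  [true]
5. n4.acc = 6  [6]
6. n5.tag = "xp"  [terminal]
7. n4.live = true  [A.acc > 5]
8. n3.tag = true  [A.live == true]
9. n3.depth = "qp"  ["qp"]
10. n3.live = true  [A.live == true]
11. n7.mk = false  [terminal]
12. n6.tag = true  [not f.mk]
13. n6.depth = "ru"  ["ru"]
14. n6.live = false  [f.mk == true]
15. n8.mk = false  [terminal]
16. n2.live = false  [A.val == true]
17. n9.val = false  [false]
18. n9.acc = 27  [27]
19. n10.sig = 0  [A.acc * 3 - 81]
20. n13.lim = 0  [terminal]
21. n12.tag = false  [false]
22. n12.depth = "vq"  ["vq"]
23. n12.live = true  [a.lim > -1]
24. n11.tag = false  [S₁.tag == true]
25. n11.depth = "pv"  ["pv"]
26. n11.live = false  [not S₁.live]
27. n14.sig = 18  [B₀.sig + 18]
28. n15.tag = "vm"  [terminal]
29. n16.lim = 28  [terminal]
30. n17.sig = 9  [B₀.sig * -2 + 45]
31. n18.tag = "wz"  [terminal]
32. n17.wid = 25  [B.sig + 16]
33. n14.wid = 9  [a.lim * -2 + 65]
34. n19.lim = 8  [terminal]
35. n10.wid = 0  [B₀.sig * 2]
36. n20.depth = 26  [terminal]
37. n21.depth = -6  [terminal]
38. n9.live = true  [A.acc == 27]
39. n0.tag = false  [false]
40. n0.depth = "un"  ["un"]
41. n0.live = true  [A₁.live == true]

25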